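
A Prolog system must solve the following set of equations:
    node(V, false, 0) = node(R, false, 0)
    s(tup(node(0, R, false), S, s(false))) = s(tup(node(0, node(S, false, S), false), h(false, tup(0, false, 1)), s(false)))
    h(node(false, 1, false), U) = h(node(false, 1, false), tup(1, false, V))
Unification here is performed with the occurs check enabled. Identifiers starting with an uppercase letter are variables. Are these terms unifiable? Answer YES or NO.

Decompose node/3: V = R,  false = false,  0 = 0.
Bind V := R; substituting into the one remaining equation that mentions V gives: h(node(false, 1, false), U) = h(node(false, 1, false), tup(1, false, R)).
Delete trivial equation false = false.
Delete trivial equation 0 = 0.
Decompose s/1: tup(node(0, R, false), S, s(false)) = tup(node(0, node(S, false, S), false), h(false, tup(0, false, 1)), s(false)).
Decompose tup/3: node(0, R, false) = node(0, node(S, false, S), false),  S = h(false, tup(0, false, 1)),  s(false) = s(false).
Decompose node/3: 0 = 0,  R = node(S, false, S),  false = false.
Delete trivial equation 0 = 0.
Bind R := node(S, false, S); substituting into the one remaining equation that mentions R gives: h(node(false, 1, false), U) = h(node(false, 1, false), tup(1, false, node(S, false, S))). Substituting into the earlier binding gives V := node(S, false, S).
Delete trivial equation false = false.
Bind S := h(false, tup(0, false, 1)); substituting into the one remaining equation that mentions S gives: h(node(false, 1, false), U) = h(node(false, 1, false), tup(1, false, node(h(false, tup(0, false, 1)), false, h(false, tup(0, false, 1))))). Substituting into the earlier bindings gives V := node(h(false, tup(0, false, 1)), false, h(false, tup(0, false, 1))), R := node(h(false, tup(0, false, 1)), false, h(false, tup(0, false, 1))).
Delete trivial equation s(false) = s(false).
Decompose h/2: node(false, 1, false) = node(false, 1, false),  U = tup(1, false, node(h(false, tup(0, false, 1)), false, h(false, tup(0, false, 1)))).
Delete trivial equation node(false, 1, false) = node(false, 1, false).
Bind U := tup(1, false, node(h(false, tup(0, false, 1)), false, h(false, tup(0, false, 1)))).
No equations remain and no clash or occurs-check failure arose, so a unifier exists.

YES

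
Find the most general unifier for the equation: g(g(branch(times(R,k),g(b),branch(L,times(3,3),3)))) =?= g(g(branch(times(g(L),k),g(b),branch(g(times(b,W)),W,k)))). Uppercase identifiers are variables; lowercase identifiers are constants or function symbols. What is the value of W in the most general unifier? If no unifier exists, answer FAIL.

Decompose g/1: g(branch(times(R,k),g(b),branch(L,times(3,3),3))) =?= g(branch(times(g(L),k),g(b),branch(g(times(b,W)),W,k))).
Decompose g/1: branch(times(R,k),g(b),branch(L,times(3,3),3)) =?= branch(times(g(L),k),g(b),branch(g(times(b,W)),W,k)).
Decompose branch/3: times(R,k) =?= times(g(L),k),  g(b) =?= g(b),  branch(L,times(3,3),3) =?= branch(g(times(b,W)),W,k).
Decompose times/2: R =?= g(L),  k =?= k.
Bind R := g(L); no other remaining equation mentions R.
Delete trivial equation k =?= k.
Delete trivial equation g(b) =?= g(b).
Decompose branch/3: L =?= g(times(b,W)),  times(3,3) =?= W,  3 =?= k.
Bind L := g(times(b,W)); no other remaining equation mentions L. Substituting into the earlier binding gives R := g(g(times(b,W))).
Bind W := times(3,3); no other remaining equation mentions W. Substituting into the earlier bindings gives R := g(g(times(b,times(3,3)))), L := g(times(b,times(3,3))).
Clash: constants 3 and k differ; no unifier exists.

FAIL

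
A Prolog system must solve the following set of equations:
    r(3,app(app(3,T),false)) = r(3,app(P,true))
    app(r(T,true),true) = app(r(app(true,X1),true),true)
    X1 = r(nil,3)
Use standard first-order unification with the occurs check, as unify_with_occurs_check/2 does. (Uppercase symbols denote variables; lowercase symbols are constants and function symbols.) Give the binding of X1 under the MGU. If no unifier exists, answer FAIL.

Decompose r/2: 3 = 3,  app(app(3,T),false) = app(P,true).
Delete trivial equation 3 = 3.
Decompose app/2: app(3,T) = P,  false = true.
Bind P := app(3,T); no other remaining equation mentions P.
Clash: constants false and true differ; no unifier exists.

FAIL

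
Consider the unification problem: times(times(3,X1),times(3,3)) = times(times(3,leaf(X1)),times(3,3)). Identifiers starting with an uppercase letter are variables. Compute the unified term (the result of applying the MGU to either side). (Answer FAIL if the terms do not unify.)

FAIL

Decompose times/2: times(3,X1) = times(3,leaf(X1)),  times(3,3) = times(3,3).
Decompose times/2: 3 = 3,  X1 = leaf(X1).
Delete trivial equation 3 = 3.
Occurs check fails: X1 occurs in leaf(X1); the equation X1 = leaf(X1) has no finite solution.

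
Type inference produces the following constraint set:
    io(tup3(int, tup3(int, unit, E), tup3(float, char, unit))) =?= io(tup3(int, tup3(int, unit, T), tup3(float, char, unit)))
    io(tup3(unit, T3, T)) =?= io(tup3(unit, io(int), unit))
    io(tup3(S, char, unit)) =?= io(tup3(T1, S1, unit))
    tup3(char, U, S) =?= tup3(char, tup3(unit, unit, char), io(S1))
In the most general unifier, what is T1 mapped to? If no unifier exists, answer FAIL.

io(char)

Decompose io/1: tup3(int, tup3(int, unit, E), tup3(float, char, unit)) =?= tup3(int, tup3(int, unit, T), tup3(float, char, unit)).
Decompose tup3/3: int =?= int,  tup3(int, unit, E) =?= tup3(int, unit, T),  tup3(float, char, unit) =?= tup3(float, char, unit).
Delete trivial equation int =?= int.
Decompose tup3/3: int =?= int,  unit =?= unit,  E =?= T.
Delete trivial equation int =?= int.
Delete trivial equation unit =?= unit.
Bind E := T; no other remaining equation mentions E.
Delete trivial equation tup3(float, char, unit) =?= tup3(float, char, unit).
Decompose io/1: tup3(unit, T3, T) =?= tup3(unit, io(int), unit).
Decompose tup3/3: unit =?= unit,  T3 =?= io(int),  T =?= unit.
Delete trivial equation unit =?= unit.
Bind T3 := io(int); no other remaining equation mentions T3.
Bind T := unit; no other remaining equation mentions T. Substituting into the earlier binding gives E := unit.
Decompose io/1: tup3(S, char, unit) =?= tup3(T1, S1, unit).
Decompose tup3/3: S =?= T1,  char =?= S1,  unit =?= unit.
Bind S := T1; substituting into the one remaining equation that mentions S gives: tup3(char, U, T1) =?= tup3(char, tup3(unit, unit, char), io(S1)).
Bind S1 := char; substituting into the one remaining equation that mentions S1 gives: tup3(char, U, T1) =?= tup3(char, tup3(unit, unit, char), io(char)).
Delete trivial equation unit =?= unit.
Decompose tup3/3: char =?= char,  U =?= tup3(unit, unit, char),  T1 =?= io(char).
Delete trivial equation char =?= char.
Bind U := tup3(unit, unit, char); no other remaining equation mentions U.
Bind T1 := io(char). Substituting into the earlier binding gives S := io(char).
MGU = { E -> unit, T3 -> io(int), T -> unit, S -> io(char), S1 -> char, U -> tup3(unit, unit, char), T1 -> io(char) }, so T1 -> io(char).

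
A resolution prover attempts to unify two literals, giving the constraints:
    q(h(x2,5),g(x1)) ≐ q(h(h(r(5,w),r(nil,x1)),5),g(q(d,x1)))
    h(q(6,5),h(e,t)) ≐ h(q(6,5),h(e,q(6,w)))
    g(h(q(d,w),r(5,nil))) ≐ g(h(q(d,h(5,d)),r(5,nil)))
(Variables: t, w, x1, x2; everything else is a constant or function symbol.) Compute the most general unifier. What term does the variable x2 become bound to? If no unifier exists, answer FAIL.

Decompose q/2: h(x2,5) ≐ h(h(r(5,w),r(nil,x1)),5),  g(x1) ≐ g(q(d,x1)).
Decompose h/2: x2 ≐ h(r(5,w),r(nil,x1)),  5 ≐ 5.
Bind x2 := h(r(5,w),r(nil,x1)); no other remaining equation mentions x2.
Delete trivial equation 5 ≐ 5.
Decompose g/1: x1 ≐ q(d,x1).
Occurs check fails: x1 occurs in q(d,x1); the equation x1 ≐ q(d,x1) has no finite solution.

FAIL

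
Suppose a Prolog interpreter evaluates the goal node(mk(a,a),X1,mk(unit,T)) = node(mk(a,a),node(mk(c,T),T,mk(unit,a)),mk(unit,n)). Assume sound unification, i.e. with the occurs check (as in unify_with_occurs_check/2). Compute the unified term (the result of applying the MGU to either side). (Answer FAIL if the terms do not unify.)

node(mk(a,a),node(mk(c,n),n,mk(unit,a)),mk(unit,n))

Decompose node/3: mk(a,a) = mk(a,a),  X1 = node(mk(c,T),T,mk(unit,a)),  mk(unit,T) = mk(unit,n).
Delete trivial equation mk(a,a) = mk(a,a).
Bind X1 := node(mk(c,T),T,mk(unit,a)); no other remaining equation mentions X1.
Decompose mk/2: unit = unit,  T = n.
Delete trivial equation unit = unit.
Bind T := n. Substituting into the earlier binding gives X1 := node(mk(c,n),n,mk(unit,a)).
Applying the MGU to either side gives node(mk(a,a),node(mk(c,n),n,mk(unit,a)),mk(unit,n)).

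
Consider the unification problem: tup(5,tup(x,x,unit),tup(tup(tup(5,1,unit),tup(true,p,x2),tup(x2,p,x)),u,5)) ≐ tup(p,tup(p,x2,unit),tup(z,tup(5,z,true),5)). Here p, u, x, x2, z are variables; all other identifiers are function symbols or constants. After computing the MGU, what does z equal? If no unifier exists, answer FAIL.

Decompose tup/3: 5 ≐ p,  tup(x,x,unit) ≐ tup(p,x2,unit),  tup(tup(tup(5,1,unit),tup(true,p,x2),tup(x2,p,x)),u,5) ≐ tup(z,tup(5,z,true),5).
Bind p := 5; substituting into the remaining equations gives: tup(x,x,unit) ≐ tup(5,x2,unit),  tup(tup(tup(5,1,unit),tup(true,5,x2),tup(x2,5,x)),u,5) ≐ tup(z,tup(5,z,true),5).
Decompose tup/3: x ≐ 5,  x ≐ x2,  unit ≐ unit.
Bind x := 5; substituting into the 2 remaining equations that mention x gives: 5 ≐ x2,  tup(tup(tup(5,1,unit),tup(true,5,x2),tup(x2,5,5)),u,5) ≐ tup(z,tup(5,z,true),5).
Bind x2 := 5; substituting into the one remaining equation that mentions x2 gives: tup(tup(tup(5,1,unit),tup(true,5,5),tup(5,5,5)),u,5) ≐ tup(z,tup(5,z,true),5).
Delete trivial equation unit ≐ unit.
Decompose tup/3: tup(tup(5,1,unit),tup(true,5,5),tup(5,5,5)) ≐ z,  u ≐ tup(5,z,true),  5 ≐ 5.
Bind z := tup(tup(5,1,unit),tup(true,5,5),tup(5,5,5)); substituting into the one remaining equation that mentions z gives: u ≐ tup(5,tup(tup(5,1,unit),tup(true,5,5),tup(5,5,5)),true).
Bind u := tup(5,tup(tup(5,1,unit),tup(true,5,5),tup(5,5,5)),true); no other remaining equation mentions u.
Delete trivial equation 5 ≐ 5.
MGU = { p -> 5, x -> 5, x2 -> 5, z -> tup(tup(5,1,unit),tup(true,5,5),tup(5,5,5)), u -> tup(5,tup(tup(5,1,unit),tup(true,5,5),tup(5,5,5)),true) }, so z -> tup(tup(5,1,unit),tup(true,5,5),tup(5,5,5)).

tup(tup(5,1,unit),tup(true,5,5),tup(5,5,5))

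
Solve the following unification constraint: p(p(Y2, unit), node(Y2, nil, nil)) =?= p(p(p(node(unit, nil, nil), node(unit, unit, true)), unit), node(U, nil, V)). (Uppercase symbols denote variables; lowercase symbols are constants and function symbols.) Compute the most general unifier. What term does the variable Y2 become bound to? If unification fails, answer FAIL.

Decompose p/2: p(Y2, unit) =?= p(p(node(unit, nil, nil), node(unit, unit, true)), unit),  node(Y2, nil, nil) =?= node(U, nil, V).
Decompose p/2: Y2 =?= p(node(unit, nil, nil), node(unit, unit, true)),  unit =?= unit.
Bind Y2 := p(node(unit, nil, nil), node(unit, unit, true)); substituting into the one remaining equation that mentions Y2 gives: node(p(node(unit, nil, nil), node(unit, unit, true)), nil, nil) =?= node(U, nil, V).
Delete trivial equation unit =?= unit.
Decompose node/3: p(node(unit, nil, nil), node(unit, unit, true)) =?= U,  nil =?= nil,  nil =?= V.
Bind U := p(node(unit, nil, nil), node(unit, unit, true)); no other remaining equation mentions U.
Delete trivial equation nil =?= nil.
Bind V := nil.
MGU = { Y2 ↦ p(node(unit, nil, nil), node(unit, unit, true)), U ↦ p(node(unit, nil, nil), node(unit, unit, true)), V ↦ nil }, so Y2 ↦ p(node(unit, nil, nil), node(unit, unit, true)).

p(node(unit, nil, nil), node(unit, unit, true))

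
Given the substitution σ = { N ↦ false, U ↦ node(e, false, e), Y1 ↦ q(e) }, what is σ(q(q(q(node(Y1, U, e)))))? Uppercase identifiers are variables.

Replace each occurrence of U with node(e, false, e).
Replace each occurrence of Y1 with q(e).
Result: q(q(q(node(q(e), node(e, false, e), e)))).

q(q(q(node(q(e), node(e, false, e), e))))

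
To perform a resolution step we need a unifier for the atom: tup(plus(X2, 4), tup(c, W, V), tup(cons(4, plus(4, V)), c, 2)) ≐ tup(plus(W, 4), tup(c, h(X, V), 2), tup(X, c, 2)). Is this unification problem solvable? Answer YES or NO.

YES

Decompose tup/3: plus(X2, 4) ≐ plus(W, 4),  tup(c, W, V) ≐ tup(c, h(X, V), 2),  tup(cons(4, plus(4, V)), c, 2) ≐ tup(X, c, 2).
Decompose plus/2: X2 ≐ W,  4 ≐ 4.
Bind X2 := W; no other remaining equation mentions X2.
Delete trivial equation 4 ≐ 4.
Decompose tup/3: c ≐ c,  W ≐ h(X, V),  V ≐ 2.
Delete trivial equation c ≐ c.
Bind W := h(X, V); no other remaining equation mentions W. Substituting into the earlier binding gives X2 := h(X, V).
Bind V := 2; substituting into the remaining equation gives: tup(cons(4, plus(4, 2)), c, 2) ≐ tup(X, c, 2). Substituting into the earlier bindings gives X2 := h(X, 2), W := h(X, 2).
Decompose tup/3: cons(4, plus(4, 2)) ≐ X,  c ≐ c,  2 ≐ 2.
Bind X := cons(4, plus(4, 2)); no other remaining equation mentions X. Substituting into the earlier bindings gives X2 := h(cons(4, plus(4, 2)), 2), W := h(cons(4, plus(4, 2)), 2).
Delete trivial equation c ≐ c.
Delete trivial equation 2 ≐ 2.
No equations remain and no clash or occurs-check failure arose, so a unifier exists.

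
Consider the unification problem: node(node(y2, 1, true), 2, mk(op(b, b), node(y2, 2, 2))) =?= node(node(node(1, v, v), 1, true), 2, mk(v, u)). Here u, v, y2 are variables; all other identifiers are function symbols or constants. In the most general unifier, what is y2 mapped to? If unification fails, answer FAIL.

Decompose node/3: node(y2, 1, true) =?= node(node(1, v, v), 1, true),  2 =?= 2,  mk(op(b, b), node(y2, 2, 2)) =?= mk(v, u).
Decompose node/3: y2 =?= node(1, v, v),  1 =?= 1,  true =?= true.
Bind y2 := node(1, v, v); substituting into the one remaining equation that mentions y2 gives: mk(op(b, b), node(node(1, v, v), 2, 2)) =?= mk(v, u).
Delete trivial equation 1 =?= 1.
Delete trivial equation true =?= true.
Delete trivial equation 2 =?= 2.
Decompose mk/2: op(b, b) =?= v,  node(node(1, v, v), 2, 2) =?= u.
Bind v := op(b, b); substituting into the remaining equation gives: node(node(1, op(b, b), op(b, b)), 2, 2) =?= u. Substituting into the earlier binding gives y2 := node(1, op(b, b), op(b, b)).
Bind u := node(node(1, op(b, b), op(b, b)), 2, 2).
MGU = { y2 := node(1, op(b, b), op(b, b)), v := op(b, b), u := node(node(1, op(b, b), op(b, b)), 2, 2) }, so y2 := node(1, op(b, b), op(b, b)).

node(1, op(b, b), op(b, b))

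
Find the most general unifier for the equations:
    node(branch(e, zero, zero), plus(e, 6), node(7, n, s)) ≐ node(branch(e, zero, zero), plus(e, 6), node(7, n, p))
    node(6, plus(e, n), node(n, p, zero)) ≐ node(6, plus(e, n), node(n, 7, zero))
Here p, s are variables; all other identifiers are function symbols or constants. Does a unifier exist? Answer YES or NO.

YES

Decompose node/3: branch(e, zero, zero) ≐ branch(e, zero, zero),  plus(e, 6) ≐ plus(e, 6),  node(7, n, s) ≐ node(7, n, p).
Delete trivial equation branch(e, zero, zero) ≐ branch(e, zero, zero).
Delete trivial equation plus(e, 6) ≐ plus(e, 6).
Decompose node/3: 7 ≐ 7,  n ≐ n,  s ≐ p.
Delete trivial equation 7 ≐ 7.
Delete trivial equation n ≐ n.
Bind s := p; no other remaining equation mentions s.
Decompose node/3: 6 ≐ 6,  plus(e, n) ≐ plus(e, n),  node(n, p, zero) ≐ node(n, 7, zero).
Delete trivial equation 6 ≐ 6.
Delete trivial equation plus(e, n) ≐ plus(e, n).
Decompose node/3: n ≐ n,  p ≐ 7,  zero ≐ zero.
Delete trivial equation n ≐ n.
Bind p := 7; no other remaining equation mentions p. Substituting into the earlier binding gives s := 7.
Delete trivial equation zero ≐ zero.
No equations remain and no clash or occurs-check failure arose, so a unifier exists.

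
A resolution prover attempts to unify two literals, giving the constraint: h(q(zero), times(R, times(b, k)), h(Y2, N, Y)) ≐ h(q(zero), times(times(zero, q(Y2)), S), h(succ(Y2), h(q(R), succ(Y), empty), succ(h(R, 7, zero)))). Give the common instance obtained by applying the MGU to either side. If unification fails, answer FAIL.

Decompose h/3: q(zero) ≐ q(zero),  times(R, times(b, k)) ≐ times(times(zero, q(Y2)), S),  h(Y2, N, Y) ≐ h(succ(Y2), h(q(R), succ(Y), empty), succ(h(R, 7, zero))).
Delete trivial equation q(zero) ≐ q(zero).
Decompose times/2: R ≐ times(zero, q(Y2)),  times(b, k) ≐ S.
Bind R := times(zero, q(Y2)); substituting into the one remaining equation that mentions R gives: h(Y2, N, Y) ≐ h(succ(Y2), h(q(times(zero, q(Y2))), succ(Y), empty), succ(h(times(zero, q(Y2)), 7, zero))).
Bind S := times(b, k); no other remaining equation mentions S.
Decompose h/3: Y2 ≐ succ(Y2),  N ≐ h(q(times(zero, q(Y2))), succ(Y), empty),  Y ≐ succ(h(times(zero, q(Y2)), 7, zero)).
Occurs check fails: Y2 occurs in succ(Y2); the equation Y2 ≐ succ(Y2) has no finite solution.

FAIL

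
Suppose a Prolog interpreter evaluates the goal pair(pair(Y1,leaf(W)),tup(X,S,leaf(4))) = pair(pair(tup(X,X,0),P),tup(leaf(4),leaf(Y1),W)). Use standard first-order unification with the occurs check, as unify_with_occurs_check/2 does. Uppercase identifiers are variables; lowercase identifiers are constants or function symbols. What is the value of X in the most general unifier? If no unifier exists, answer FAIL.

Decompose pair/2: pair(Y1,leaf(W)) = pair(tup(X,X,0),P),  tup(X,S,leaf(4)) = tup(leaf(4),leaf(Y1),W).
Decompose pair/2: Y1 = tup(X,X,0),  leaf(W) = P.
Bind Y1 := tup(X,X,0); substituting into the one remaining equation that mentions Y1 gives: tup(X,S,leaf(4)) = tup(leaf(4),leaf(tup(X,X,0)),W).
Bind P := leaf(W); no other remaining equation mentions P.
Decompose tup/3: X = leaf(4),  S = leaf(tup(X,X,0)),  leaf(4) = W.
Bind X := leaf(4); substituting into the one remaining equation that mentions X gives: S = leaf(tup(leaf(4),leaf(4),0)). Substituting into the earlier binding gives Y1 := tup(leaf(4),leaf(4),0).
Bind S := leaf(tup(leaf(4),leaf(4),0)); no other remaining equation mentions S.
Bind W := leaf(4). Substituting into the earlier binding gives P := leaf(leaf(4)).
MGU = { Y1 ↦ tup(leaf(4),leaf(4),0), P ↦ leaf(leaf(4)), X ↦ leaf(4), S ↦ leaf(tup(leaf(4),leaf(4),0)), W ↦ leaf(4) }, so X ↦ leaf(4).

leaf(4)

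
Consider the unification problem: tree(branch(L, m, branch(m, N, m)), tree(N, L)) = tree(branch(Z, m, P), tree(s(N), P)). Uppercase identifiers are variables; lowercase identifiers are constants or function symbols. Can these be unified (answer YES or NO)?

Decompose tree/2: branch(L, m, branch(m, N, m)) = branch(Z, m, P),  tree(N, L) = tree(s(N), P).
Decompose branch/3: L = Z,  m = m,  branch(m, N, m) = P.
Bind L := Z; substituting into the one remaining equation that mentions L gives: tree(N, Z) = tree(s(N), P).
Delete trivial equation m = m.
Bind P := branch(m, N, m); substituting into the remaining equation gives: tree(N, Z) = tree(s(N), branch(m, N, m)).
Decompose tree/2: N = s(N),  Z = branch(m, N, m).
Occurs check fails: N occurs in s(N); the equation N = s(N) has no finite solution.

NO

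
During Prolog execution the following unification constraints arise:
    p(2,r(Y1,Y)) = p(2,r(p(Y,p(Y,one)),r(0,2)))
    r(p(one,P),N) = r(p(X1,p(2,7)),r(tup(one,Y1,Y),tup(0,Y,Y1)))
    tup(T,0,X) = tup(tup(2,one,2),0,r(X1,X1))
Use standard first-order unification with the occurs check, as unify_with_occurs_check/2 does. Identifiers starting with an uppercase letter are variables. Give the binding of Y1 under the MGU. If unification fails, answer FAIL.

p(r(0,2),p(r(0,2),one))

Decompose p/2: 2 = 2,  r(Y1,Y) = r(p(Y,p(Y,one)),r(0,2)).
Delete trivial equation 2 = 2.
Decompose r/2: Y1 = p(Y,p(Y,one)),  Y = r(0,2).
Bind Y1 := p(Y,p(Y,one)); substituting into the one remaining equation that mentions Y1 gives: r(p(one,P),N) = r(p(X1,p(2,7)),r(tup(one,p(Y,p(Y,one)),Y),tup(0,Y,p(Y,p(Y,one))))).
Bind Y := r(0,2); substituting into the one remaining equation that mentions Y gives: r(p(one,P),N) = r(p(X1,p(2,7)),r(tup(one,p(r(0,2),p(r(0,2),one)),r(0,2)),tup(0,r(0,2),p(r(0,2),p(r(0,2),one))))). Substituting into the earlier binding gives Y1 := p(r(0,2),p(r(0,2),one)).
Decompose r/2: p(one,P) = p(X1,p(2,7)),  N = r(tup(one,p(r(0,2),p(r(0,2),one)),r(0,2)),tup(0,r(0,2),p(r(0,2),p(r(0,2),one)))).
Decompose p/2: one = X1,  P = p(2,7).
Bind X1 := one; substituting into the one remaining equation that mentions X1 gives: tup(T,0,X) = tup(tup(2,one,2),0,r(one,one)).
Bind P := p(2,7); no other remaining equation mentions P.
Bind N := r(tup(one,p(r(0,2),p(r(0,2),one)),r(0,2)),tup(0,r(0,2),p(r(0,2),p(r(0,2),one)))); no other remaining equation mentions N.
Decompose tup/3: T = tup(2,one,2),  0 = 0,  X = r(one,one).
Bind T := tup(2,one,2); no other remaining equation mentions T.
Delete trivial equation 0 = 0.
Bind X := r(one,one).
MGU = { Y1 -> p(r(0,2),p(r(0,2),one)), Y -> r(0,2), X1 -> one, P -> p(2,7), N -> r(tup(one,p(r(0,2),p(r(0,2),one)),r(0,2)),tup(0,r(0,2),p(r(0,2),p(r(0,2),one)))), T -> tup(2,one,2), X -> r(one,one) }, so Y1 -> p(r(0,2),p(r(0,2),one)).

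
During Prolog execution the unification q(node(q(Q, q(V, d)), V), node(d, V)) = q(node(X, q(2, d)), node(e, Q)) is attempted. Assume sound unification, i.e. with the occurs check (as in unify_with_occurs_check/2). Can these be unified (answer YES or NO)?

NO

Decompose q/2: node(q(Q, q(V, d)), V) = node(X, q(2, d)),  node(d, V) = node(e, Q).
Decompose node/2: q(Q, q(V, d)) = X,  V = q(2, d).
Bind X := q(Q, q(V, d)); no other remaining equation mentions X.
Bind V := q(2, d); substituting into the remaining equation gives: node(d, q(2, d)) = node(e, Q). Substituting into the earlier binding gives X := q(Q, q(q(2, d), d)).
Decompose node/2: d = e,  q(2, d) = Q.
Clash: constants d and e differ; no unifier exists.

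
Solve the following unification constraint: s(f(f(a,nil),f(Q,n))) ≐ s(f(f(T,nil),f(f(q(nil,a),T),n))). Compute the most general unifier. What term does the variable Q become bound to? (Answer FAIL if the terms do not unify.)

f(q(nil,a),a)

Decompose s/1: f(f(a,nil),f(Q,n)) ≐ f(f(T,nil),f(f(q(nil,a),T),n)).
Decompose f/2: f(a,nil) ≐ f(T,nil),  f(Q,n) ≐ f(f(q(nil,a),T),n).
Decompose f/2: a ≐ T,  nil ≐ nil.
Bind T := a; substituting into the one remaining equation that mentions T gives: f(Q,n) ≐ f(f(q(nil,a),a),n).
Delete trivial equation nil ≐ nil.
Decompose f/2: Q ≐ f(q(nil,a),a),  n ≐ n.
Bind Q := f(q(nil,a),a); no other remaining equation mentions Q.
Delete trivial equation n ≐ n.
MGU = { T := a, Q := f(q(nil,a),a) }, so Q := f(q(nil,a),a).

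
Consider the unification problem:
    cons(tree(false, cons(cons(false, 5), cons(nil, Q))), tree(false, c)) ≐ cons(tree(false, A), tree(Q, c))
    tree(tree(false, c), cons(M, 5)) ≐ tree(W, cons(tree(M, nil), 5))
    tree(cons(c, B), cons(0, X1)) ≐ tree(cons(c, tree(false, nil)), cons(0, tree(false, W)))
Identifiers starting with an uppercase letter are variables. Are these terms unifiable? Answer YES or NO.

Decompose cons/2: tree(false, cons(cons(false, 5), cons(nil, Q))) ≐ tree(false, A),  tree(false, c) ≐ tree(Q, c).
Decompose tree/2: false ≐ false,  cons(cons(false, 5), cons(nil, Q)) ≐ A.
Delete trivial equation false ≐ false.
Bind A := cons(cons(false, 5), cons(nil, Q)); no other remaining equation mentions A.
Decompose tree/2: false ≐ Q,  c ≐ c.
Bind Q := false; no other remaining equation mentions Q. Substituting into the earlier binding gives A := cons(cons(false, 5), cons(nil, false)).
Delete trivial equation c ≐ c.
Decompose tree/2: tree(false, c) ≐ W,  cons(M, 5) ≐ cons(tree(M, nil), 5).
Bind W := tree(false, c); substituting into the one remaining equation that mentions W gives: tree(cons(c, B), cons(0, X1)) ≐ tree(cons(c, tree(false, nil)), cons(0, tree(false, tree(false, c)))).
Decompose cons/2: M ≐ tree(M, nil),  5 ≐ 5.
Occurs check fails: M occurs in tree(M, nil); the equation M ≐ tree(M, nil) has no finite solution.

NO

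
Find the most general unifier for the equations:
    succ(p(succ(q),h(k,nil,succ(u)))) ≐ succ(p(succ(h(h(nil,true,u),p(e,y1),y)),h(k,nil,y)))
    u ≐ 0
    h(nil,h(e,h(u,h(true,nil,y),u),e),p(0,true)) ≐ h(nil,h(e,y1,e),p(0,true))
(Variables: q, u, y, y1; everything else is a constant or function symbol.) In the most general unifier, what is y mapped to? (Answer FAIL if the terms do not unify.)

succ(0)

Decompose succ/1: p(succ(q),h(k,nil,succ(u))) ≐ p(succ(h(h(nil,true,u),p(e,y1),y)),h(k,nil,y)).
Decompose p/2: succ(q) ≐ succ(h(h(nil,true,u),p(e,y1),y)),  h(k,nil,succ(u)) ≐ h(k,nil,y).
Decompose succ/1: q ≐ h(h(nil,true,u),p(e,y1),y).
Bind q := h(h(nil,true,u),p(e,y1),y); no other remaining equation mentions q.
Decompose h/3: k ≐ k,  nil ≐ nil,  succ(u) ≐ y.
Delete trivial equation k ≐ k.
Delete trivial equation nil ≐ nil.
Bind y := succ(u); substituting into the one remaining equation that mentions y gives: h(nil,h(e,h(u,h(true,nil,succ(u)),u),e),p(0,true)) ≐ h(nil,h(e,y1,e),p(0,true)). Substituting into the earlier binding gives q := h(h(nil,true,u),p(e,y1),succ(u)).
Bind u := 0; substituting into the remaining equation gives: h(nil,h(e,h(0,h(true,nil,succ(0)),0),e),p(0,true)) ≐ h(nil,h(e,y1,e),p(0,true)). Substituting into the earlier bindings gives q := h(h(nil,true,0),p(e,y1),succ(0)), y := succ(0).
Decompose h/3: nil ≐ nil,  h(e,h(0,h(true,nil,succ(0)),0),e) ≐ h(e,y1,e),  p(0,true) ≐ p(0,true).
Delete trivial equation nil ≐ nil.
Decompose h/3: e ≐ e,  h(0,h(true,nil,succ(0)),0) ≐ y1,  e ≐ e.
Delete trivial equation e ≐ e.
Bind y1 := h(0,h(true,nil,succ(0)),0); no other remaining equation mentions y1. Substituting into the earlier binding gives q := h(h(nil,true,0),p(e,h(0,h(true,nil,succ(0)),0)),succ(0)).
Delete trivial equation e ≐ e.
Delete trivial equation p(0,true) ≐ p(0,true).
MGU = { q ↦ h(h(nil,true,0),p(e,h(0,h(true,nil,succ(0)),0)),succ(0)), y ↦ succ(0), u ↦ 0, y1 ↦ h(0,h(true,nil,succ(0)),0) }, so y ↦ succ(0).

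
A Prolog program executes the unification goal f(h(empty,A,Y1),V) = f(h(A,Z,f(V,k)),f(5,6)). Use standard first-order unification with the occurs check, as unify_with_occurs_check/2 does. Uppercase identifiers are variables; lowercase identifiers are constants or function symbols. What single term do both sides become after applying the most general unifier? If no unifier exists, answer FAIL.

f(h(empty,empty,f(f(5,6),k)),f(5,6))

Decompose f/2: h(empty,A,Y1) = h(A,Z,f(V,k)),  V = f(5,6).
Decompose h/3: empty = A,  A = Z,  Y1 = f(V,k).
Bind A := empty; substituting into the one remaining equation that mentions A gives: empty = Z.
Bind Z := empty; no other remaining equation mentions Z.
Bind Y1 := f(V,k); no other remaining equation mentions Y1.
Bind V := f(5,6). Substituting into the earlier binding gives Y1 := f(f(5,6),k).
Applying the MGU to either side gives f(h(empty,empty,f(f(5,6),k)),f(5,6)).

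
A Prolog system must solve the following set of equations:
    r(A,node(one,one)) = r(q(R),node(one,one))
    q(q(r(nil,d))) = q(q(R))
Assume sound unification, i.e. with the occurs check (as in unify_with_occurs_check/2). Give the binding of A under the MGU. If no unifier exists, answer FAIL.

Decompose r/2: A = q(R),  node(one,one) = node(one,one).
Bind A := q(R); no other remaining equation mentions A.
Delete trivial equation node(one,one) = node(one,one).
Decompose q/1: q(r(nil,d)) = q(R).
Decompose q/1: r(nil,d) = R.
Bind R := r(nil,d). Substituting into the earlier binding gives A := q(r(nil,d)).
MGU = { A ↦ q(r(nil,d)), R ↦ r(nil,d) }, so A ↦ q(r(nil,d)).

q(r(nil,d))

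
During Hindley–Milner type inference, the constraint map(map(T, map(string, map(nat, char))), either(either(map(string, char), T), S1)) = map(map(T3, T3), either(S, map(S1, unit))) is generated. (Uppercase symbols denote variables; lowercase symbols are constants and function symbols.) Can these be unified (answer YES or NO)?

Decompose map/2: map(T, map(string, map(nat, char))) = map(T3, T3),  either(either(map(string, char), T), S1) = either(S, map(S1, unit)).
Decompose map/2: T = T3,  map(string, map(nat, char)) = T3.
Bind T := T3; substituting into the one remaining equation that mentions T gives: either(either(map(string, char), T3), S1) = either(S, map(S1, unit)).
Bind T3 := map(string, map(nat, char)); substituting into the remaining equation gives: either(either(map(string, char), map(string, map(nat, char))), S1) = either(S, map(S1, unit)). Substituting into the earlier binding gives T := map(string, map(nat, char)).
Decompose either/2: either(map(string, char), map(string, map(nat, char))) = S,  S1 = map(S1, unit).
Bind S := either(map(string, char), map(string, map(nat, char))); no other remaining equation mentions S.
Occurs check fails: S1 occurs in map(S1, unit); the equation S1 = map(S1, unit) has no finite solution.

NO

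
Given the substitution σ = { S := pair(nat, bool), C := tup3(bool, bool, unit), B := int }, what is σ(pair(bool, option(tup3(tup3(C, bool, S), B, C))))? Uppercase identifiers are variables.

pair(bool, option(tup3(tup3(tup3(bool, bool, unit), bool, pair(nat, bool)), int, tup3(bool, bool, unit))))

Replace each occurrence of S with pair(nat, bool).
Replace each occurrence of C with tup3(bool, bool, unit).
Replace each occurrence of B with int.
Result: pair(bool, option(tup3(tup3(tup3(bool, bool, unit), bool, pair(nat, bool)), int, tup3(bool, bool, unit)))).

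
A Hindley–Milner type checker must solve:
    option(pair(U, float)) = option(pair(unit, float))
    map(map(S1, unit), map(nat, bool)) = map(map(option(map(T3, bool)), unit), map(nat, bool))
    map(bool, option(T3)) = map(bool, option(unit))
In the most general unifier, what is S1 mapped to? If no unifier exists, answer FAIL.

option(map(unit, bool))

Decompose option/1: pair(U, float) = pair(unit, float).
Decompose pair/2: U = unit,  float = float.
Bind U := unit; no other remaining equation mentions U.
Delete trivial equation float = float.
Decompose map/2: map(S1, unit) = map(option(map(T3, bool)), unit),  map(nat, bool) = map(nat, bool).
Decompose map/2: S1 = option(map(T3, bool)),  unit = unit.
Bind S1 := option(map(T3, bool)); no other remaining equation mentions S1.
Delete trivial equation unit = unit.
Delete trivial equation map(nat, bool) = map(nat, bool).
Decompose map/2: bool = bool,  option(T3) = option(unit).
Delete trivial equation bool = bool.
Decompose option/1: T3 = unit.
Bind T3 := unit. Substituting into the earlier binding gives S1 := option(map(unit, bool)).
MGU = { U -> unit, S1 -> option(map(unit, bool)), T3 -> unit }, so S1 -> option(map(unit, bool)).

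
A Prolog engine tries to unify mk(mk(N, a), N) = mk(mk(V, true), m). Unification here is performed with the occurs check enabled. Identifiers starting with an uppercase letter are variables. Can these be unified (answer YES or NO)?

Decompose mk/2: mk(N, a) = mk(V, true),  N = m.
Decompose mk/2: N = V,  a = true.
Bind N := V; substituting into the one remaining equation that mentions N gives: V = m.
Clash: constants a and true differ; no unifier exists.

NO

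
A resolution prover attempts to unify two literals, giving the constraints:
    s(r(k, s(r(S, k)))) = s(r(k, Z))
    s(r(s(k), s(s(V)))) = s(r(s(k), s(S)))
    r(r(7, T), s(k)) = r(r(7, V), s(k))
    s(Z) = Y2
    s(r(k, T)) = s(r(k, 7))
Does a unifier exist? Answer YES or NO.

Decompose s/1: r(k, s(r(S, k))) = r(k, Z).
Decompose r/2: k = k,  s(r(S, k)) = Z.
Delete trivial equation k = k.
Bind Z := s(r(S, k)); substituting into the one remaining equation that mentions Z gives: s(s(r(S, k))) = Y2.
Decompose s/1: r(s(k), s(s(V))) = r(s(k), s(S)).
Decompose r/2: s(k) = s(k),  s(s(V)) = s(S).
Delete trivial equation s(k) = s(k).
Decompose s/1: s(V) = S.
Bind S := s(V); substituting into the one remaining equation that mentions S gives: s(s(r(s(V), k))) = Y2. Substituting into the earlier binding gives Z := s(r(s(V), k)).
Decompose r/2: r(7, T) = r(7, V),  s(k) = s(k).
Decompose r/2: 7 = 7,  T = V.
Delete trivial equation 7 = 7.
Bind T := V; substituting into the one remaining equation that mentions T gives: s(r(k, V)) = s(r(k, 7)).
Delete trivial equation s(k) = s(k).
Bind Y2 := s(s(r(s(V), k))); no other remaining equation mentions Y2.
Decompose s/1: r(k, V) = r(k, 7).
Decompose r/2: k = k,  V = 7.
Delete trivial equation k = k.
Bind V := 7. Substituting into the earlier bindings gives Z := s(r(s(7), k)), S := s(7), T := 7, Y2 := s(s(r(s(7), k))).
No equations remain and no clash or occurs-check failure arose, so a unifier exists.

YES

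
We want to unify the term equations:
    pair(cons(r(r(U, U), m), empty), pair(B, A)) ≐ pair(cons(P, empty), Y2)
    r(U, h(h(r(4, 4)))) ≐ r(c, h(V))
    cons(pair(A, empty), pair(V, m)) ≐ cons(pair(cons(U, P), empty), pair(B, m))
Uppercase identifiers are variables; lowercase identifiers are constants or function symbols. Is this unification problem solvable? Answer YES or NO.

Decompose pair/2: cons(r(r(U, U), m), empty) ≐ cons(P, empty),  pair(B, A) ≐ Y2.
Decompose cons/2: r(r(U, U), m) ≐ P,  empty ≐ empty.
Bind P := r(r(U, U), m); substituting into the one remaining equation that mentions P gives: cons(pair(A, empty), pair(V, m)) ≐ cons(pair(cons(U, r(r(U, U), m)), empty), pair(B, m)).
Delete trivial equation empty ≐ empty.
Bind Y2 := pair(B, A); no other remaining equation mentions Y2.
Decompose r/2: U ≐ c,  h(h(r(4, 4))) ≐ h(V).
Bind U := c; substituting into the one remaining equation that mentions U gives: cons(pair(A, empty), pair(V, m)) ≐ cons(pair(cons(c, r(r(c, c), m)), empty), pair(B, m)). Substituting into the earlier binding gives P := r(r(c, c), m).
Decompose h/1: h(r(4, 4)) ≐ V.
Bind V := h(r(4, 4)); substituting into the remaining equation gives: cons(pair(A, empty), pair(h(r(4, 4)), m)) ≐ cons(pair(cons(c, r(r(c, c), m)), empty), pair(B, m)).
Decompose cons/2: pair(A, empty) ≐ pair(cons(c, r(r(c, c), m)), empty),  pair(h(r(4, 4)), m) ≐ pair(B, m).
Decompose pair/2: A ≐ cons(c, r(r(c, c), m)),  empty ≐ empty.
Bind A := cons(c, r(r(c, c), m)); no other remaining equation mentions A. Substituting into the earlier binding gives Y2 := pair(B, cons(c, r(r(c, c), m))).
Delete trivial equation empty ≐ empty.
Decompose pair/2: h(r(4, 4)) ≐ B,  m ≐ m.
Bind B := h(r(4, 4)); no other remaining equation mentions B. Substituting into the earlier binding gives Y2 := pair(h(r(4, 4)), cons(c, r(r(c, c), m))).
Delete trivial equation m ≐ m.
No equations remain and no clash or occurs-check failure arose, so a unifier exists.

YES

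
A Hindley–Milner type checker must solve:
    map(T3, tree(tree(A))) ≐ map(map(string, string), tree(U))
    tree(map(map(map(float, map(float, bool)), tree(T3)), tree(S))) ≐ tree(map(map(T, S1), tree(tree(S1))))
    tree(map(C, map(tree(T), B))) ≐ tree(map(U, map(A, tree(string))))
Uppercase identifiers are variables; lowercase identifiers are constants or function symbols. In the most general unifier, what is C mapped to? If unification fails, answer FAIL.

Decompose map/2: T3 ≐ map(string, string),  tree(tree(A)) ≐ tree(U).
Bind T3 := map(string, string); substituting into the one remaining equation that mentions T3 gives: tree(map(map(map(float, map(float, bool)), tree(map(string, string))), tree(S))) ≐ tree(map(map(T, S1), tree(tree(S1)))).
Decompose tree/1: tree(A) ≐ U.
Bind U := tree(A); substituting into the one remaining equation that mentions U gives: tree(map(C, map(tree(T), B))) ≐ tree(map(tree(A), map(A, tree(string)))).
Decompose tree/1: map(map(map(float, map(float, bool)), tree(map(string, string))), tree(S)) ≐ map(map(T, S1), tree(tree(S1))).
Decompose map/2: map(map(float, map(float, bool)), tree(map(string, string))) ≐ map(T, S1),  tree(S) ≐ tree(tree(S1)).
Decompose map/2: map(float, map(float, bool)) ≐ T,  tree(map(string, string)) ≐ S1.
Bind T := map(float, map(float, bool)); substituting into the one remaining equation that mentions T gives: tree(map(C, map(tree(map(float, map(float, bool))), B))) ≐ tree(map(tree(A), map(A, tree(string)))).
Bind S1 := tree(map(string, string)); substituting into the one remaining equation that mentions S1 gives: tree(S) ≐ tree(tree(tree(map(string, string)))).
Decompose tree/1: S ≐ tree(tree(map(string, string))).
Bind S := tree(tree(map(string, string))); no other remaining equation mentions S.
Decompose tree/1: map(C, map(tree(map(float, map(float, bool))), B)) ≐ map(tree(A), map(A, tree(string))).
Decompose map/2: C ≐ tree(A),  map(tree(map(float, map(float, bool))), B) ≐ map(A, tree(string)).
Bind C := tree(A); no other remaining equation mentions C.
Decompose map/2: tree(map(float, map(float, bool))) ≐ A,  B ≐ tree(string).
Bind A := tree(map(float, map(float, bool))); no other remaining equation mentions A. Substituting into the earlier bindings gives U := tree(tree(map(float, map(float, bool)))), C := tree(tree(map(float, map(float, bool)))).
Bind B := tree(string).
MGU = { T3 ↦ map(string, string), U ↦ tree(tree(map(float, map(float, bool)))), T ↦ map(float, map(float, bool)), S1 ↦ tree(map(string, string)), S ↦ tree(tree(map(string, string))), C ↦ tree(tree(map(float, map(float, bool)))), A ↦ tree(map(float, map(float, bool))), B ↦ tree(string) }, so C ↦ tree(tree(map(float, map(float, bool)))).

tree(tree(map(float, map(float, bool))))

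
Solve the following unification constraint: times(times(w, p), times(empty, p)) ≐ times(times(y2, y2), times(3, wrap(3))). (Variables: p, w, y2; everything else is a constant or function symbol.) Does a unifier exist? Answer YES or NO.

NO

Decompose times/2: times(w, p) ≐ times(y2, y2),  times(empty, p) ≐ times(3, wrap(3)).
Decompose times/2: w ≐ y2,  p ≐ y2.
Bind w := y2; no other remaining equation mentions w.
Bind p := y2; substituting into the remaining equation gives: times(empty, y2) ≐ times(3, wrap(3)).
Decompose times/2: empty ≐ 3,  y2 ≐ wrap(3).
Clash: constants empty and 3 differ; no unifier exists.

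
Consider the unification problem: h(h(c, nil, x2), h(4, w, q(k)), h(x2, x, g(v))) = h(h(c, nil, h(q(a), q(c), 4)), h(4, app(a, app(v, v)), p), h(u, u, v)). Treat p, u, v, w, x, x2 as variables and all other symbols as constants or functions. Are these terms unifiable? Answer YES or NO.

Decompose h/3: h(c, nil, x2) = h(c, nil, h(q(a), q(c), 4)),  h(4, w, q(k)) = h(4, app(a, app(v, v)), p),  h(x2, x, g(v)) = h(u, u, v).
Decompose h/3: c = c,  nil = nil,  x2 = h(q(a), q(c), 4).
Delete trivial equation c = c.
Delete trivial equation nil = nil.
Bind x2 := h(q(a), q(c), 4); substituting into the one remaining equation that mentions x2 gives: h(h(q(a), q(c), 4), x, g(v)) = h(u, u, v).
Decompose h/3: 4 = 4,  w = app(a, app(v, v)),  q(k) = p.
Delete trivial equation 4 = 4.
Bind w := app(a, app(v, v)); no other remaining equation mentions w.
Bind p := q(k); no other remaining equation mentions p.
Decompose h/3: h(q(a), q(c), 4) = u,  x = u,  g(v) = v.
Bind u := h(q(a), q(c), 4); substituting into the one remaining equation that mentions u gives: x = h(q(a), q(c), 4).
Bind x := h(q(a), q(c), 4); no other remaining equation mentions x.
Occurs check fails: v occurs in g(v); the equation v = g(v) has no finite solution.

NO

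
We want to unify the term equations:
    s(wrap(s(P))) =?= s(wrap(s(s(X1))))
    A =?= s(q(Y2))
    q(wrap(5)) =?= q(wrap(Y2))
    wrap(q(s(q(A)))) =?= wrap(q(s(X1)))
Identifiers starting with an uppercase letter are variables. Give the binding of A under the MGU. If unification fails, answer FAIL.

Decompose s/1: wrap(s(P)) =?= wrap(s(s(X1))).
Decompose wrap/1: s(P) =?= s(s(X1)).
Decompose s/1: P =?= s(X1).
Bind P := s(X1); no other remaining equation mentions P.
Bind A := s(q(Y2)); substituting into the one remaining equation that mentions A gives: wrap(q(s(q(s(q(Y2)))))) =?= wrap(q(s(X1))).
Decompose q/1: wrap(5) =?= wrap(Y2).
Decompose wrap/1: 5 =?= Y2.
Bind Y2 := 5; substituting into the remaining equation gives: wrap(q(s(q(s(q(5)))))) =?= wrap(q(s(X1))). Substituting into the earlier binding gives A := s(q(5)).
Decompose wrap/1: q(s(q(s(q(5))))) =?= q(s(X1)).
Decompose q/1: s(q(s(q(5)))) =?= s(X1).
Decompose s/1: q(s(q(5))) =?= X1.
Bind X1 := q(s(q(5))). Substituting into the earlier binding gives P := s(q(s(q(5)))).
MGU = { P -> s(q(s(q(5)))), A -> s(q(5)), Y2 -> 5, X1 -> q(s(q(5))) }, so A -> s(q(5)).

s(q(5))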